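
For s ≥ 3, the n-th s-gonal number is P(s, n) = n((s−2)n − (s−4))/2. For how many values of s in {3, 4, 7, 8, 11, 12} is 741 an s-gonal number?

s = 3: P(3, 38) = 741. ✓
s = 4: P(4, 27) = 729 and P(4, 28) = 784; 741 is not s-gonal.
s = 7: P(7, 17) = 697 and P(7, 18) = 783; 741 is not s-gonal.
s = 8: P(8, 16) = 736 and P(8, 17) = 833; 741 is not s-gonal.
s = 11: P(11, 13) = 715 and P(11, 14) = 833; 741 is not s-gonal.
s = 12: P(12, 12) = 672 and P(12, 13) = 793; 741 is not s-gonal.
Hits: s ∈ {3} → 1.

1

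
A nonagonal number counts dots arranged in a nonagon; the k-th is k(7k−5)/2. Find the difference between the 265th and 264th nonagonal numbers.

Consecutive nonagonal numbers differ by 7n − 6: here 7·265 − 6 = 1849.

1849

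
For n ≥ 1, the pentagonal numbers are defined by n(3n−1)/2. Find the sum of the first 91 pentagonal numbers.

380926

Σ i(3i−1)/2 = (3Σi² − Σi) / 2 over i = 1..91.
Σi = 4186 and Σi² = 255346.
(3·255346 − 1·4186) / 2 = 761852/2 = 380926.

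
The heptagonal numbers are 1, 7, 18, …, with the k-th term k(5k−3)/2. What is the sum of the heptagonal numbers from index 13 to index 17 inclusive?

2725

Σ i(5i−3)/2 = (5Σi² − 3Σi) / 2 over i = 13..17.
Σi = 153 − 78 = 75 and Σi² = 1785 − 650 = 1135.
(5·1135 − 3·75) / 2 = 5450/2 = 2725.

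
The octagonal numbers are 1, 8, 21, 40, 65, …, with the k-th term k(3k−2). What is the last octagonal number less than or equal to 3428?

3400

Solve n(3n−2) ≤ 3428 for integer n.
n = 34 gives 3400 ≤ 3428, while n = 35 gives 3605 > 3428; so the answer is 3400.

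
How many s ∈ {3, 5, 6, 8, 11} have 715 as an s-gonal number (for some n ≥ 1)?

s = 3: P(3, 37) = 703 and P(3, 38) = 741; 715 is not s-gonal.
s = 5: P(5, 22) = 715. ✓
s = 6: P(6, 19) = 703 and P(6, 20) = 780; 715 is not s-gonal.
s = 8: P(8, 15) = 645 and P(8, 16) = 736; 715 is not s-gonal.
s = 11: P(11, 13) = 715. ✓
Hits: s ∈ {5, 11} → 2.

2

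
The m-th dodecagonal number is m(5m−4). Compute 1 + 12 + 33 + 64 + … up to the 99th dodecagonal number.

1621950

Σ i(5i−4) = 5Σi² − 4Σi over i = 1..99.
Σi = 4950 and Σi² = 328350.
5·328350 − 4·4950 = 1621950.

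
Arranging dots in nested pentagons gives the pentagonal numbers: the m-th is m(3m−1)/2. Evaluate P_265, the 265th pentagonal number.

The 265th pentagonal number is n(3n−1)/2 with n = 265.
265·(3·265 − 1)/2 = 265·794/2 = 265·397 = 105205.

105205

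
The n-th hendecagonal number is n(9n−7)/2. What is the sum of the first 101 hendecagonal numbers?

Σ i(9i−7)/2 = (9Σi² − 7Σi) / 2 over i = 1..101.
Σi = 5151 and Σi² = 348551.
(9·348551 − 7·5151) / 2 = 3100902/2 = 1550451.

1550451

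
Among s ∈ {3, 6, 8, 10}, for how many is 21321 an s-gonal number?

1

s = 3: P(3, 206) = 21321. ✓
s = 6: P(6, 103) = 21115 and P(6, 104) = 21528; 21321 is not s-gonal.
s = 8: P(8, 84) = 21000 and P(8, 85) = 21505; 21321 is not s-gonal.
s = 10: P(10, 73) = 21097 and P(10, 74) = 21682; 21321 is not s-gonal.
Hits: s ∈ {3} → 1.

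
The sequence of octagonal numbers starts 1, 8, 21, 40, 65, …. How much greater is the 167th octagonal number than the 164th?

167·(3·167 − 2) = 83333 and 164·(3·164 − 2) = 80360.
Difference: 83333 − 80360 = 2973.

2973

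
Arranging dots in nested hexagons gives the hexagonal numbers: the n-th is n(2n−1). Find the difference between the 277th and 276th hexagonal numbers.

1105

Consecutive hexagonal numbers differ by 4n − 3: here 4·277 − 3 = 1105.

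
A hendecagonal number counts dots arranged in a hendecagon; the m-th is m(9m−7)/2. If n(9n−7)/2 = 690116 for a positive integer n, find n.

392

Set n(9n−7)/2 = 690116, giving 9n² − 7n − 1380232 = 0.
The discriminant is 49 + 72·690116 = 49688401, and √49688401 = 7049.
So n = (7 + 7049) / 18 = 7056/18 = 392.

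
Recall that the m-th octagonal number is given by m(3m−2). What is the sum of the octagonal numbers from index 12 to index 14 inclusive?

Σ i(3i−2) = 3Σi² − 2Σi over i = 12..14.
Σi = 105 − 66 = 39 and Σi² = 1015 − 506 = 509.
3·509 − 2·39 = 1449.

1449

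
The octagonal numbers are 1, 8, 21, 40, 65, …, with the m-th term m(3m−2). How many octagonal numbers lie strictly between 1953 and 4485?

The n-th octagonal number is n(3n−2).
Smallest index with value > 1953: n = 26 (giving 1976).
Largest index with value < 4485: n = 38 (giving 4256).
Indices 26 through 38: 13 terms.

13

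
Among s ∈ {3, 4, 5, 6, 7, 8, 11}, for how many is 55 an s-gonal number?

2

s = 3: P(3, 10) = 55. ✓
s = 4: P(4, 7) = 49 and P(4, 8) = 64; 55 is not s-gonal.
s = 5: P(5, 6) = 51 and P(5, 7) = 70; 55 is not s-gonal.
s = 6: P(6, 5) = 45 and P(6, 6) = 66; 55 is not s-gonal.
s = 7: P(7, 5) = 55. ✓
s = 8: P(8, 4) = 40 and P(8, 5) = 65; 55 is not s-gonal.
s = 11: P(11, 3) = 30 and P(11, 4) = 58; 55 is not s-gonal.
Hits: s ∈ {3, 7} → 2.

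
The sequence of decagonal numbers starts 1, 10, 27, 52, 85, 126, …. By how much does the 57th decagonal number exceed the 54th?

1323

57·(4·57 − 3) = 12825 and 54·(4·54 − 3) = 11502.
Difference: 12825 − 11502 = 1323.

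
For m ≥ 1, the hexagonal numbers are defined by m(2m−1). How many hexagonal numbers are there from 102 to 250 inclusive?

The n-th hexagonal number is n(2n−1).
Smallest index with value ≥ 102: n = 8 (giving 120).
Largest index with value ≤ 250: n = 11 (giving 231).
Indices 8 through 11: 4 terms.

4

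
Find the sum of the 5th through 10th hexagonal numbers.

665

Σ i(2i−1) = 2Σi² − Σi over i = 5..10.
Σi = 55 − 10 = 45 and Σi² = 385 − 30 = 355.
2·355 − 1·45 = 665.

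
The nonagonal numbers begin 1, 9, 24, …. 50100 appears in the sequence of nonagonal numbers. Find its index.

Set n(7n−5)/2 = 50100, giving 7n² − 5n − 100200 = 0.
The discriminant is 25 + 56·50100 = 2805625, and √2805625 = 1675.
So n = (5 + 1675) / 14 = 1680/14 = 120.

120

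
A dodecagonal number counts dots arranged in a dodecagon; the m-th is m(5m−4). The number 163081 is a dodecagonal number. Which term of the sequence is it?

181

Set n(5n−4) = 163081, giving 5n² − 4n − 163081 = 0.
The discriminant is 16 + 20·163081 = 3261636, and √3261636 = 1806.
So n = (4 + 1806) / 10 = 1810/10 = 181.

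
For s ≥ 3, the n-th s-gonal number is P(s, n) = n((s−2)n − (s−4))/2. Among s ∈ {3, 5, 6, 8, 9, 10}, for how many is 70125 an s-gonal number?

s = 3: P(3, 374) = 70125. ✓
s = 5: P(5, 216) = 69876 and P(5, 217) = 70525; 70125 is not s-gonal.
s = 6: P(6, 187) = 69751 and P(6, 188) = 70500; 70125 is not s-gonal.
s = 8: P(8, 153) = 69921 and P(8, 154) = 70840; 70125 is not s-gonal.
s = 9: P(9, 141) = 69231 and P(9, 142) = 70219; 70125 is not s-gonal.
s = 10: P(10, 132) = 69300 and P(10, 133) = 70357; 70125 is not s-gonal.
Hits: s ∈ {3} → 1.

1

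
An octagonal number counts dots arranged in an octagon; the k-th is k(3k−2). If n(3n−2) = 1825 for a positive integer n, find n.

25

Set n(3n−2) = 1825, giving 3n² − 2n − 1825 = 0.
The discriminant is 4 + 12·1825 = 21904, and √21904 = 148.
So n = (2 + 148) / 6 = 150/6 = 25.
Check: 25·(3·25 − 2) = 1825. ✓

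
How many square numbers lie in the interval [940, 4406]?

The n-th square number is n².
Smallest index with value ≥ 940: n = 31 (giving 961).
Largest index with value ≤ 4406: n = 66 (giving 4356).
Indices 31 through 66: 36 terms.

36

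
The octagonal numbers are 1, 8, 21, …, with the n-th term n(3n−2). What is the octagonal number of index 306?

The 306th octagonal number is n(3n−2) with n = 306.
306·(3·306 − 2) = 306·916 = 280296.

280296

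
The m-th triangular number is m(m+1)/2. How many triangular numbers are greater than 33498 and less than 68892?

The n-th triangular number is n(n+1)/2.
Smallest index with value > 33498: n = 259 (giving 33670).
Largest index with value < 68892: n = 370 (giving 68635).
Indices 259 through 370: 112 terms.

112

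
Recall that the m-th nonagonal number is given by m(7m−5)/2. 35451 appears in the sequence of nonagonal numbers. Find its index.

Set n(7n−5)/2 = 35451, giving 7n² − 5n − 70902 = 0.
The discriminant is 25 + 56·35451 = 1985281, and √1985281 = 1409.
So n = (5 + 1409) / 14 = 1414/14 = 101.

101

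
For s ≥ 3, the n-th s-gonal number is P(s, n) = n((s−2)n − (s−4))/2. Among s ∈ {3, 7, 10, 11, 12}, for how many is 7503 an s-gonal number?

1

s = 3: P(3, 122) = 7503. ✓
s = 7: P(7, 55) = 7480 and P(7, 56) = 7756; 7503 is not s-gonal.
s = 10: P(10, 43) = 7267 and P(10, 44) = 7612; 7503 is not s-gonal.
s = 11: P(11, 41) = 7421 and P(11, 42) = 7791; 7503 is not s-gonal.
s = 12: P(12, 39) = 7449 and P(12, 40) = 7840; 7503 is not s-gonal.
Hits: s ∈ {3} → 1.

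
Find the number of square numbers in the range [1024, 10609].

72

The n-th square number is n².
Smallest index with value ≥ 1024: n = 32 (giving 1024).
Largest index with value ≤ 10609: n = 103 (giving 10609).
Indices 32 through 103: 72 terms.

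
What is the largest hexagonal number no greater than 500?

496

Solve n(2n−1) ≤ 500 for integer n.
n = 16 gives 496 ≤ 500, while n = 17 gives 561 > 500; so the answer is 496.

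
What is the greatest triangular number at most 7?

Solve n(n+1)/2 ≤ 7 for integer n.
n = 3 gives 6 ≤ 7, while n = 4 gives 10 > 7; so the answer is 6.

6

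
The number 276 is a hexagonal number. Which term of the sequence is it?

Set n(2n−1) = 276, giving 2n² − n − 276 = 0.
The discriminant is 1 + 8·276 = 2209, and √2209 = 47.
So n = (1 + 47) / 4 = 48/4 = 12.
Check: 12·(2·12 − 1) = 276. ✓

12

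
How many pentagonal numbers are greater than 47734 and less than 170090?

158

The n-th pentagonal number is n(3n−1)/2.
Smallest index with value > 47734: n = 179 (giving 47972).
Largest index with value < 170090: n = 336 (giving 169176).
Indices 179 through 336: 158 terms.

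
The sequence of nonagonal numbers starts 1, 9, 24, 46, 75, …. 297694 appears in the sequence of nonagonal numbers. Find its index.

Set n(7n−5)/2 = 297694, giving 7n² − 5n − 595388 = 0.
The discriminant is 25 + 56·297694 = 16670889, and √16670889 = 4083.
So n = (5 + 4083) / 14 = 4088/14 = 292.
Check: 292·(7·292 − 5)/2 = 297694. ✓

292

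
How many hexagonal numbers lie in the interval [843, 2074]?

The n-th hexagonal number is n(2n−1).
Smallest index with value ≥ 843: n = 21 (giving 861).
Largest index with value ≤ 2074: n = 32 (giving 2016).
Indices 21 through 32: 12 terms.

12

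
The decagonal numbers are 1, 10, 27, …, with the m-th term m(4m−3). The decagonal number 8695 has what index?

47

Set n(4n−3) = 8695, giving 4n² − 3n − 8695 = 0.
The discriminant is 9 + 16·8695 = 139129, and √139129 = 373.
So n = (3 + 373) / 8 = 376/8 = 47.
Check: 47·(4·47 − 3) = 8695. ✓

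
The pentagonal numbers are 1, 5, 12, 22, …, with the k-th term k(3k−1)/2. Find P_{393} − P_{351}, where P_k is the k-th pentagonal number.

46851

393·(3·393 − 1)/2 = 231477 and 351·(3·351 − 1)/2 = 184626.
Difference: 231477 − 184626 = 46851.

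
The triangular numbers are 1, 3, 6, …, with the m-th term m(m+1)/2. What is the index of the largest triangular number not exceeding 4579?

95

Solve n(n+1)/2 ≤ 4579 for integer n.
n = 95 gives 4560 ≤ 4579, while n = 96 gives 4656 > 4579; so the answer is index 95.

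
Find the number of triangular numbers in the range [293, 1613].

33

The n-th triangular number is n(n+1)/2.
Smallest index with value ≥ 293: n = 24 (giving 300).
Largest index with value ≤ 1613: n = 56 (giving 1596).
Indices 24 through 56: 33 terms.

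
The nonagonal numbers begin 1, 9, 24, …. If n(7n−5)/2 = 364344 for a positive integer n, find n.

323

Set n(7n−5)/2 = 364344, giving 7n² − 5n − 728688 = 0.
The discriminant is 25 + 56·364344 = 20403289, and √20403289 = 4517.
So n = (5 + 4517) / 14 = 4522/14 = 323.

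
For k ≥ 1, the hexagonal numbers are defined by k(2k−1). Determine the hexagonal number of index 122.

The 122nd hexagonal number is n(2n−1) with n = 122.
122·(2·122 − 1) = 122·243 = 29646.

29646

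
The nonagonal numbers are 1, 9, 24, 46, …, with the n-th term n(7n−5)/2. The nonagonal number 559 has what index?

13

Set n(7n−5)/2 = 559, giving 7n² − 5n − 1118 = 0.
The discriminant is 25 + 56·559 = 31329, and √31329 = 177.
So n = (5 + 177) / 14 = 182/14 = 13.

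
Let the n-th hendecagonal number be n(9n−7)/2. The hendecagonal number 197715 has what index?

Set n(9n−7)/2 = 197715, giving 9n² − 7n − 395430 = 0.
The discriminant is 49 + 72·197715 = 14235529, and √14235529 = 3773.
So n = (7 + 3773) / 18 = 3780/18 = 210.

210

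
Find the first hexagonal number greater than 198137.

199396

Solve n(2n−1) > 198137 for integer n.
The largest n with value ≤ 198137 is 315 (since 198135 ≤ 198137 < 199396), so the first above is n = 316, value 199396.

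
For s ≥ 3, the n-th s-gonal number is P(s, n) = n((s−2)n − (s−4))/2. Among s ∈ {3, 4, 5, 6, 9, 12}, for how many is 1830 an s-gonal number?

1

s = 3: P(3, 60) = 1830. ✓
s = 4: P(4, 42) = 1764 and P(4, 43) = 1849; 1830 is not s-gonal.
s = 5: P(5, 35) = 1820 and P(5, 36) = 1926; 1830 is not s-gonal.
s = 6: P(6, 30) = 1770 and P(6, 31) = 1891; 1830 is not s-gonal.
s = 9: P(9, 23) = 1794 and P(9, 24) = 1956; 1830 is not s-gonal.
s = 12: P(12, 19) = 1729 and P(12, 20) = 1920; 1830 is not s-gonal.
Hits: s ∈ {3} → 1.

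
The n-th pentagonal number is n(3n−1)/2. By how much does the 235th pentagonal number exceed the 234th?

703

Consecutive pentagonal numbers differ by 3n − 2: here 3·235 − 2 = 703.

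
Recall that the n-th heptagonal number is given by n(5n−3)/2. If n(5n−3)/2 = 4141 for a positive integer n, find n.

41

Set n(5n−3)/2 = 4141, giving 5n² − 3n − 8282 = 0.
The discriminant is 9 + 40·4141 = 165649, and √165649 = 407.
So n = (3 + 407) / 10 = 410/10 = 41.
Check: 41·(5·41 − 3)/2 = 4141. ✓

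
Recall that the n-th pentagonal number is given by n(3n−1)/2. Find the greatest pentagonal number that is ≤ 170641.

Solve n(3n−1)/2 ≤ 170641 for integer n.
n = 337 gives 170185 ≤ 170641, while n = 338 gives 171197 > 170641; so the answer is 170185.

170185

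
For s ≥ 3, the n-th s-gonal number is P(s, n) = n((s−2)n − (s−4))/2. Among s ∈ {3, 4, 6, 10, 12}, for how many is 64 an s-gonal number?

2

s = 3: P(3, 10) = 55 and P(3, 11) = 66; 64 is not s-gonal.
s = 4: P(4, 8) = 64. ✓
s = 6: P(6, 5) = 45 and P(6, 6) = 66; 64 is not s-gonal.
s = 10: P(10, 4) = 52 and P(10, 5) = 85; 64 is not s-gonal.
s = 12: P(12, 4) = 64. ✓
Hits: s ∈ {4, 12} → 2.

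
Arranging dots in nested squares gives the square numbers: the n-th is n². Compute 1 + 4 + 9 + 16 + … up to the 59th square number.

70210

Σ_{i=1}^{59} i² = 59·60·119/6 = 70210.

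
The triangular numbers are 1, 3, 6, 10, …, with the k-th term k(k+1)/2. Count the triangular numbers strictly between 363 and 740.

11

The n-th triangular number is n(n+1)/2.
Smallest index with value > 363: n = 27 (giving 378).
Largest index with value < 740: n = 37 (giving 703).
Indices 27 through 37: 11 terms.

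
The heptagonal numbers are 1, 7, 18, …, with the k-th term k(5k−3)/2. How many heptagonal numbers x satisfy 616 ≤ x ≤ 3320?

The n-th heptagonal number is n(5n−3)/2.
Smallest index with value ≥ 616: n = 16 (giving 616).
Largest index with value ≤ 3320: n = 36 (giving 3186).
Indices 16 through 36: 21 terms.

21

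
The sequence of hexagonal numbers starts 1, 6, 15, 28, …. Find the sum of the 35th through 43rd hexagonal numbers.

Σ i(2i−1) = 2Σi² − Σi over i = 35..43.
Σi = 946 − 595 = 351 and Σi² = 27434 − 13685 = 13749.
2·13749 − 1·351 = 27147.

27147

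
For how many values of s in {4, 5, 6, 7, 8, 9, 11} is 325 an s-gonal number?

s = 4: P(4, 18) = 324 and P(4, 19) = 361; 325 is not s-gonal.
s = 5: P(5, 14) = 287 and P(5, 15) = 330; 325 is not s-gonal.
s = 6: P(6, 13) = 325. ✓
s = 7: P(7, 11) = 286 and P(7, 12) = 342; 325 is not s-gonal.
s = 8: P(8, 10) = 280 and P(8, 11) = 341; 325 is not s-gonal.
s = 9: P(9, 10) = 325. ✓
s = 11: P(11, 8) = 260 and P(11, 9) = 333; 325 is not s-gonal.
Hits: s ∈ {6, 9} → 2.

2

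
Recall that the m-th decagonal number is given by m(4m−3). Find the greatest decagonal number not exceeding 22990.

Solve n(4n−3) ≤ 22990 for integer n.
n = 76 gives 22876 ≤ 22990, while n = 77 gives 23485 > 22990; so the answer is 22876.

22876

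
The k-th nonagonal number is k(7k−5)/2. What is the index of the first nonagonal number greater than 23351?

83

Solve n(7n−5)/2 > 23351 for integer n.
The largest n with value ≤ 23351 is 82 (since 23329 ≤ 23351 < 23904), so the first above is n = 83, value 23904.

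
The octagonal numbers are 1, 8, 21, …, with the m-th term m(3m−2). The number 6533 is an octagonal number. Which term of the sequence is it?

47

Set n(3n−2) = 6533, giving 3n² − 2n − 6533 = 0.
The discriminant is 4 + 12·6533 = 78400, and √78400 = 280.
So n = (2 + 280) / 6 = 282/6 = 47.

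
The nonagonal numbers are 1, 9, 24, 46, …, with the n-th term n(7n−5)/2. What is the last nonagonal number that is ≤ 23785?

Solve n(7n−5)/2 ≤ 23785 for integer n.
n = 82 gives 23329 ≤ 23785, while n = 83 gives 23904 > 23785; so the answer is 23329.

23329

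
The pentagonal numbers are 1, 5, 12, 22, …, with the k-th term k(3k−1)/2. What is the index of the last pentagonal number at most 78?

Solve n(3n−1)/2 ≤ 78 for integer n.
n = 7 gives 70 ≤ 78, while n = 8 gives 92 > 78; so the answer is index 7.

7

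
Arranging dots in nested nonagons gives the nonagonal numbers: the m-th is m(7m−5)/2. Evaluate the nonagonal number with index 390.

390·(7·390 − 5)/2 = 390·2725/2 = 531375.

531375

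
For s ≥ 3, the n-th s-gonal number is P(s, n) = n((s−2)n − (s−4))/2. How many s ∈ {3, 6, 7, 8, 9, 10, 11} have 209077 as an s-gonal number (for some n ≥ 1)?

s = 3: P(3, 646) = 208981 and P(3, 647) = 209628; 209077 is not s-gonal.
s = 6: P(6, 323) = 208335 and P(6, 324) = 209628; 209077 is not s-gonal.
s = 7: P(7, 289) = 208369 and P(7, 290) = 209815; 209077 is not s-gonal.
s = 8: P(8, 264) = 208560 and P(8, 265) = 210145; 209077 is not s-gonal.
s = 9: P(9, 244) = 207766 and P(9, 245) = 209475; 209077 is not s-gonal.
s = 10: P(10, 229) = 209077. ✓
s = 11: P(11, 215) = 207260 and P(11, 216) = 209196; 209077 is not s-gonal.
Hits: s ∈ {10} → 1.

1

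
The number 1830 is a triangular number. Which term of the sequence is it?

60

Set n(n+1)/2 = 1830, giving n² + n − 3660 = 0.
The discriminant is 1 + 8·1830 = 14641, and √14641 = 121.
So n = (-1 + 121) / 2 = 120/2 = 60.
Check: 60·61/2 = 1830. ✓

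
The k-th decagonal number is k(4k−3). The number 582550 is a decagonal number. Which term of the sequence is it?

382

Set n(4n−3) = 582550, giving 4n² − 3n − 582550 = 0.
The discriminant is 9 + 16·582550 = 9320809, and √9320809 = 3053.
So n = (3 + 3053) / 8 = 3056/8 = 382.
Check: 382·(4·382 − 3) = 582550. ✓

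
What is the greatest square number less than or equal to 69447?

Solve n² ≤ 69447 for integer n.
n = 263 gives 69169 ≤ 69447, while n = 264 gives 69696 > 69447; so the answer is 69169.

69169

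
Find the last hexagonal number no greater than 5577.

5565

Solve n(2n−1) ≤ 5577 for integer n.
n = 53 gives 5565 ≤ 5577, while n = 54 gives 5778 > 5577; so the answer is 5565.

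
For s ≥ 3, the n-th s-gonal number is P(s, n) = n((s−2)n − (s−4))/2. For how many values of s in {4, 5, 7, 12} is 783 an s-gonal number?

s = 4: P(4, 27) = 729 and P(4, 28) = 784; 783 is not s-gonal.
s = 5: P(5, 23) = 782 and P(5, 24) = 852; 783 is not s-gonal.
s = 7: P(7, 18) = 783. ✓
s = 12: P(12, 12) = 672 and P(12, 13) = 793; 783 is not s-gonal.
Hits: s ∈ {7} → 1.

1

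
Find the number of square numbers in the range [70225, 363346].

The n-th square number is n².
Smallest index with value ≥ 70225: n = 265 (giving 70225).
Largest index with value ≤ 363346: n = 602 (giving 362404).
Indices 265 through 602: 338 terms.

338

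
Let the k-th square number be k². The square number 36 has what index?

We need n² = 36, so n = √36 = 6.

6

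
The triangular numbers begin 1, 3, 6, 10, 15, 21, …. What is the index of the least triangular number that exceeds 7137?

Solve n(n+1)/2 > 7137 for integer n.
The largest n with value ≤ 7137 is 118 (since 7021 ≤ 7137 < 7140), so the first above is n = 119, value 7140.

119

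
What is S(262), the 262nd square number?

262² = 68644.

68644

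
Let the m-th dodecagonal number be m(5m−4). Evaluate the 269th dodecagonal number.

269·(5·269 − 4) = 269·1341 = 360729.

360729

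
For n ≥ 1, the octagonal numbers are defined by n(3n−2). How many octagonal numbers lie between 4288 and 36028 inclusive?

71

The n-th octagonal number is n(3n−2).
Smallest index with value ≥ 4288: n = 39 (giving 4485).
Largest index with value ≤ 36028: n = 109 (giving 35425).
Indices 39 through 109: 71 terms.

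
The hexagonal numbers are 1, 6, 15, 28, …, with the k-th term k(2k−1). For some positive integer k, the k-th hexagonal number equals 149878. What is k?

274

Set n(2n−1) = 149878, giving 2n² − n − 149878 = 0.
The discriminant is 1 + 8·149878 = 1199025, and √1199025 = 1095.
So n = (1 + 1095) / 4 = 1096/4 = 274.
Check: 274·(2·274 − 1) = 149878. ✓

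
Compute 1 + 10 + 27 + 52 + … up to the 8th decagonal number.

Σ i(4i−3) = 4Σi² − 3Σi over i = 1..8.
Σi = 36 and Σi² = 204.
4·204 − 3·36 = 708.

708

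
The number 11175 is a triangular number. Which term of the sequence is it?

Set n(n+1)/2 = 11175, giving n² + n − 22350 = 0.
So n = (-1 + 299) / 2 = 298/2 = 149.

149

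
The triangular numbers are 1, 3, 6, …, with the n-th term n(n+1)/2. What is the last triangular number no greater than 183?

171

Solve n(n+1)/2 ≤ 183 for integer n.
n = 18 gives 171 ≤ 183, while n = 19 gives 190 > 183; so the answer is 171.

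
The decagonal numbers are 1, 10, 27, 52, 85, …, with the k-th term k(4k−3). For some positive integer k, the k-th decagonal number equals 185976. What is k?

216

Set n(4n−3) = 185976, giving 4n² − 3n − 185976 = 0.
The discriminant is 9 + 16·185976 = 2975625, and √2975625 = 1725.
So n = (3 + 1725) / 8 = 1728/8 = 216.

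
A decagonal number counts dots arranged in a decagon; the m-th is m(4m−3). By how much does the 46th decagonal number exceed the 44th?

46·(4·46 − 3) = 8326 and 44·(4·44 − 3) = 7612.
Difference: 8326 − 7612 = 714.

714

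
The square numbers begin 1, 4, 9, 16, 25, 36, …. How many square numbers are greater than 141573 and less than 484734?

320

The n-th square number is n².
Smallest index with value > 141573: n = 377 (giving 142129).
Largest index with value < 484734: n = 696 (giving 484416).
Indices 377 through 696: 320 terms.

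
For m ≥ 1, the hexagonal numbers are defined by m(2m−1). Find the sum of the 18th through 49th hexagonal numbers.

76208

Σ i(2i−1) = 2Σi² − Σi over i = 18..49.
Σi = 1225 − 153 = 1072 and Σi² = 40425 − 1785 = 38640.
2·38640 − 1·1072 = 76208.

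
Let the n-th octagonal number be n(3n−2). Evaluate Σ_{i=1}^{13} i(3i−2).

2275

Σ i(3i−2) = 3Σi² − 2Σi over i = 1..13.
Σi = 91 and Σi² = 819.
3·819 − 2·91 = 2275.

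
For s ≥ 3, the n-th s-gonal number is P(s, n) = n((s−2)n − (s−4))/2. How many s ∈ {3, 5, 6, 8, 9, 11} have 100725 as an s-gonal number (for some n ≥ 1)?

2

s = 3: P(3, 448) = 100576 and P(3, 449) = 101025; 100725 is not s-gonal.
s = 5: P(5, 259) = 100492 and P(5, 260) = 101270; 100725 is not s-gonal.
s = 6: P(6, 224) = 100128 and P(6, 225) = 101025; 100725 is not s-gonal.
s = 8: P(8, 183) = 100101 and P(8, 184) = 101200; 100725 is not s-gonal.
s = 9: P(9, 170) = 100725. ✓
s = 11: P(11, 150) = 100725. ✓
Hits: s ∈ {9, 11} → 2.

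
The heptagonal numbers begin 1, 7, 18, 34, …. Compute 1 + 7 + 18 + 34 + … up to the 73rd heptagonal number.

Σ i(5i−3)/2 = (5Σi² − 3Σi) / 2 over i = 1..73.
Σi = 2701 and Σi² = 132349.
(5·132349 − 3·2701) / 2 = 653642/2 = 326821.

326821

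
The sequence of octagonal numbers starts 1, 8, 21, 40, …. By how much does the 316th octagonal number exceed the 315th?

1891

Consecutive octagonal numbers differ by 6n − 5: here 6·316 − 5 = 1891.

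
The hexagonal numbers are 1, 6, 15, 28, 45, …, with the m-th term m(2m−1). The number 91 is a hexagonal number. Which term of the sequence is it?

Set n(2n−1) = 91, giving 2n² − n − 91 = 0.
The discriminant is 1 + 8·91 = 729, and √729 = 27.
So n = (1 + 27) / 4 = 28/4 = 7.

7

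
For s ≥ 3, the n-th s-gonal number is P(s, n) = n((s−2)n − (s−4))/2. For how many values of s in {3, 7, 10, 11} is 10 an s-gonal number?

2

s = 3: P(3, 4) = 10. ✓
s = 7: P(7, 2) = 7 and P(7, 3) = 18; 10 is not s-gonal.
s = 10: P(10, 2) = 10. ✓
s = 11: P(11, 1) = 1 and P(11, 2) = 11; 10 is not s-gonal.
Hits: s ∈ {3, 10} → 2.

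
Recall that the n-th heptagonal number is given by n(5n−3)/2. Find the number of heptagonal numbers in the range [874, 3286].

The n-th heptagonal number is n(5n−3)/2.
Smallest index with value ≥ 874: n = 19 (giving 874).
Largest index with value ≤ 3286: n = 36 (giving 3186).
Indices 19 through 36: 18 terms.

18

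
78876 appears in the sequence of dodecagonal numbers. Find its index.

126

Set n(5n−4) = 78876, giving 5n² − 4n − 78876 = 0.
The discriminant is 16 + 20·78876 = 1577536, and √1577536 = 1256.
So n = (4 + 1256) / 10 = 1260/10 = 126.
Check: 126·(5·126 − 4) = 78876. ✓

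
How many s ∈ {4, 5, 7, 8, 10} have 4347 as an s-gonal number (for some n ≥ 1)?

s = 4: P(4, 65) = 4225 and P(4, 66) = 4356; 4347 is not s-gonal.
s = 5: P(5, 54) = 4347. ✓
s = 7: P(7, 42) = 4347. ✓
s = 8: P(8, 38) = 4256 and P(8, 39) = 4485; 4347 is not s-gonal.
s = 10: P(10, 33) = 4257 and P(10, 34) = 4522; 4347 is not s-gonal.
Hits: s ∈ {5, 7} → 2.

2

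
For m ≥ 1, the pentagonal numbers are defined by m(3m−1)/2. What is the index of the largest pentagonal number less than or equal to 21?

Solve n(3n−1)/2 ≤ 21 for integer n.
n = 3 gives 12 ≤ 21, while n = 4 gives 22 > 21; so the answer is index 3.

3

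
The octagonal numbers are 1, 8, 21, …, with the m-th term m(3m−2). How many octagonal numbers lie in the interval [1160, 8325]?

The n-th octagonal number is n(3n−2).
Smallest index with value ≥ 1160: n = 20 (giving 1160).
Largest index with value ≤ 8325: n = 53 (giving 8321).
Indices 20 through 53: 34 terms.

34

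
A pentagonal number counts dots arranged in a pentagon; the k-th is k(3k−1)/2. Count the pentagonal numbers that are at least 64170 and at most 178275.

138

The n-th pentagonal number is n(3n−1)/2.
Smallest index with value ≥ 64170: n = 207 (giving 64170).
Largest index with value ≤ 178275: n = 344 (giving 177332).
Indices 207 through 344: 138 terms.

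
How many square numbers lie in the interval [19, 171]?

The n-th square number is n².
Smallest index with value ≥ 19: n = 5 (giving 25).
Largest index with value ≤ 171: n = 13 (giving 169).
Indices 5 through 13: 9 terms.

9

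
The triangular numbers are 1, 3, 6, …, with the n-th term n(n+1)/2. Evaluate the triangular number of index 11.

The 11th triangular number is n(n+1)/2 with n = 11.
11·12/2 = 132/2 = 66.

66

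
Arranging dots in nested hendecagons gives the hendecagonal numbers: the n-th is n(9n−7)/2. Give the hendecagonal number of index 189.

160083

The 189th hendecagonal number is n(9n−7)/2 with n = 189.
189·(9·189 − 7)/2 = 189·1694/2 = 189·847 = 160083.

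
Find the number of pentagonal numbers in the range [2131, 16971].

The n-th pentagonal number is n(3n−1)/2.
Smallest index with value ≥ 2131: n = 38 (giving 2147).
Largest index with value ≤ 16971: n = 106 (giving 16801).
Indices 38 through 106: 69 terms.

69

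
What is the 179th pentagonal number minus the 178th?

Consecutive pentagonal numbers differ by 3n − 2: here 3·179 − 2 = 535.

535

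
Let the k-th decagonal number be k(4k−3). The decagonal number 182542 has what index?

214

Set n(4n−3) = 182542, giving 4n² − 3n − 182542 = 0.
So n = (3 + 1709) / 8 = 1712/8 = 214.
Check: 214·(4·214 − 3) = 182542. ✓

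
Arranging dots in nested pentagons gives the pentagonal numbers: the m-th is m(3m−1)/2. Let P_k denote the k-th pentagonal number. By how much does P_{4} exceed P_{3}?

Consecutive pentagonal numbers differ by 3n − 2: here 3·4 − 2 = 10.

10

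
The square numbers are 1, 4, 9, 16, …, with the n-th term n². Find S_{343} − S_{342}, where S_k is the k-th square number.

n² − (n−1)² = 2n − 1, so 343² − 342² = 2·343 − 1 = 685.

685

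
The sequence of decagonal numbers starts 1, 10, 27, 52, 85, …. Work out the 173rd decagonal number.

173·(4·173 − 3) = 173·689 = 119197.

119197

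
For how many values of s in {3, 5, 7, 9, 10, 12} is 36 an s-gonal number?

1

s = 3: P(3, 8) = 36. ✓
s = 5: P(5, 5) = 35 and P(5, 6) = 51; 36 is not s-gonal.
s = 7: P(7, 4) = 34 and P(7, 5) = 55; 36 is not s-gonal.
s = 9: P(9, 3) = 24 and P(9, 4) = 46; 36 is not s-gonal.
s = 10: P(10, 3) = 27 and P(10, 4) = 52; 36 is not s-gonal.
s = 12: P(12, 3) = 33 and P(12, 4) = 64; 36 is not s-gonal.
Hits: s ∈ {3} → 1.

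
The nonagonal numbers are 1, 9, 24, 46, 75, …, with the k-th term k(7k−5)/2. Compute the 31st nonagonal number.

3286

31·(7·31 − 5)/2 = 31·212/2 = 31·106 = 3286.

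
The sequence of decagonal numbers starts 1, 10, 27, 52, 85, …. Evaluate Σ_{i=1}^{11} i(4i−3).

Σ i(4i−3) = 4Σi² − 3Σi over i = 1..11.
Σi = 66 and Σi² = 506.
4·506 − 3·66 = 1826.

1826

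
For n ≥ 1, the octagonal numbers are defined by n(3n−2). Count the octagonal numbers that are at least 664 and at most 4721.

25

The n-th octagonal number is n(3n−2).
Smallest index with value ≥ 664: n = 16 (giving 736).
Largest index with value ≤ 4721: n = 40 (giving 4720).
Indices 16 through 40: 25 terms.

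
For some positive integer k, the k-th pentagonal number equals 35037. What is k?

Set n(3n−1)/2 = 35037, giving 3n² − n − 70074 = 0.
The discriminant is 1 + 24·35037 = 840889, and √840889 = 917.
So n = (1 + 917) / 6 = 918/6 = 153.

153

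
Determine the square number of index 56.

The 56th square number is n² with n = 56.
56² = 3136.

3136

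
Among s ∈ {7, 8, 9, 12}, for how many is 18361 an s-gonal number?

s = 7: P(7, 86) = 18361. ✓
s = 8: P(8, 78) = 18096 and P(8, 79) = 18565; 18361 is not s-gonal.
s = 9: P(9, 72) = 17964 and P(9, 73) = 18469; 18361 is not s-gonal.
s = 12: P(12, 61) = 18361. ✓
Hits: s ∈ {7, 12} → 2.

2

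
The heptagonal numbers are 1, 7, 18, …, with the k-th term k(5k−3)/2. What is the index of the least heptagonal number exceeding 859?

19

Solve n(5n−3)/2 > 859 for integer n.
The largest n with value ≤ 859 is 18 (since 783 ≤ 859 < 874), so the first above is n = 19, value 874.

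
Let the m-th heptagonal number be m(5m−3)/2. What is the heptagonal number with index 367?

The 367th heptagonal number is n(5n−3)/2 with n = 367.
367·(5·367 − 3)/2 = 367·1832/2 = 367·916 = 336172.

336172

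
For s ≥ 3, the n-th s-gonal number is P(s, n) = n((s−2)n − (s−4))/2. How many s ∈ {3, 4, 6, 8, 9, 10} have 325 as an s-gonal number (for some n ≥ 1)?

s = 3: P(3, 25) = 325. ✓
s = 4: P(4, 18) = 324 and P(4, 19) = 361; 325 is not s-gonal.
s = 6: P(6, 13) = 325. ✓
s = 8: P(8, 10) = 280 and P(8, 11) = 341; 325 is not s-gonal.
s = 9: P(9, 10) = 325. ✓
s = 10: P(10, 9) = 297 and P(10, 10) = 370; 325 is not s-gonal.
Hits: s ∈ {3, 6, 9} → 3.

3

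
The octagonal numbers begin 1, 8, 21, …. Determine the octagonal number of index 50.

The 50th octagonal number is n(3n−2) with n = 50.
50·(3·50 − 2) = 50·148 = 7400.

7400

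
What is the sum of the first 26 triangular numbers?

Σ i(i+1)/2 = (Σi² + Σi) / 2 over i = 1..26.
Σi = 351 and Σi² = 6201.
(1·6201 + 1·351) / 2 = 6552/2 = 3276.

3276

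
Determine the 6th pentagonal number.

51

The 6th pentagonal number is n(3n−1)/2 with n = 6.
6·(3·6 − 1)/2 = 6·17/2 = 51.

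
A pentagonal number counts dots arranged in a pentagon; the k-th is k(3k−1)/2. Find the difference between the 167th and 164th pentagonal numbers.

167·(3·167 − 1)/2 = 41750 and 164·(3·164 − 1)/2 = 40262.
Difference: 41750 − 40262 = 1488.

1488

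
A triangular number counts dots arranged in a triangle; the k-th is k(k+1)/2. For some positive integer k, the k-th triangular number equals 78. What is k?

Set n(n+1)/2 = 78, giving n² + n − 156 = 0.
The discriminant is 1 + 8·78 = 625, and √625 = 25.
So n = (-1 + 25) / 2 = 24/2 = 12.

12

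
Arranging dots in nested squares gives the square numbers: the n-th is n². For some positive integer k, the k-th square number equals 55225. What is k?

We need n² = 55225, so n = √55225 = 235.

235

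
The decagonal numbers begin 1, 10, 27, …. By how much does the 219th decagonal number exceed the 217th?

219·(4·219 − 3) = 191187 and 217·(4·217 − 3) = 187705.
Difference: 191187 − 187705 = 3482.

3482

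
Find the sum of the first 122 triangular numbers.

310124

Σ i(i+1)/2 = (Σi² + Σi) / 2 over i = 1..122.
Σi = 7503 and Σi² = 612745.
(1·612745 + 1·7503) / 2 = 620248/2 = 310124.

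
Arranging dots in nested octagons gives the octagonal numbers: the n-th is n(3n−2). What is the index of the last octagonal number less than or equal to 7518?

Solve n(3n−2) ≤ 7518 for integer n.
n = 50 gives 7400 ≤ 7518, while n = 51 gives 7701 > 7518; so the answer is index 50.

50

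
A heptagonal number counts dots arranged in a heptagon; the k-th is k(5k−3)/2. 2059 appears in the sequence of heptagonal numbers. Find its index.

Set n(5n−3)/2 = 2059, giving 5n² − 3n − 4118 = 0.
The discriminant is 9 + 40·2059 = 82369, and √82369 = 287.
So n = (3 + 287) / 10 = 290/10 = 29.

29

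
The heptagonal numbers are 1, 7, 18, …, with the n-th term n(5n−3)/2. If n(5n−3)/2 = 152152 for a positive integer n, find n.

Set n(5n−3)/2 = 152152, giving 5n² − 3n − 304304 = 0.
So n = (3 + 2467) / 10 = 2470/10 = 247.
Check: 247·(5·247 − 3)/2 = 152152. ✓

247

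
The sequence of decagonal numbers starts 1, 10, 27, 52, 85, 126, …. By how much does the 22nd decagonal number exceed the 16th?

22·(4·22 − 3) = 1870 and 16·(4·16 − 3) = 976.
Difference: 1870 − 976 = 894.

894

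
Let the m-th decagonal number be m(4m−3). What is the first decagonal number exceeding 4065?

4257

Solve n(4n−3) > 4065 for integer n.
The largest n with value ≤ 4065 is 32 (since 4000 ≤ 4065 < 4257), so the first above is n = 33, value 4257.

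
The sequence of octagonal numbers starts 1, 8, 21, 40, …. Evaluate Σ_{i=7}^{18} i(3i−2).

Σ i(3i−2) = 3Σi² − 2Σi over i = 7..18.
Σi = 171 − 21 = 150 and Σi² = 2109 − 91 = 2018.
3·2018 − 2·150 = 5754.

5754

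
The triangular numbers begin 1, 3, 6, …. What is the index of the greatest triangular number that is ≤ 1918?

61

Solve n(n+1)/2 ≤ 1918 for integer n.
n = 61 gives 1891 ≤ 1918, while n = 62 gives 1953 > 1918; so the answer is index 61.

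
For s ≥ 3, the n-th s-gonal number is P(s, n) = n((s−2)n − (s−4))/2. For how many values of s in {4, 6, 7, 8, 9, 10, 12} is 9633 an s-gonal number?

s = 4: P(4, 98) = 9604 and P(4, 99) = 9801; 9633 is not s-gonal.
s = 6: P(6, 69) = 9453 and P(6, 70) = 9730; 9633 is not s-gonal.
s = 7: P(7, 62) = 9517 and P(7, 63) = 9828; 9633 is not s-gonal.
s = 8: P(8, 57) = 9633. ✓
s = 9: P(9, 52) = 9334 and P(9, 53) = 9699; 9633 is not s-gonal.
s = 10: P(10, 49) = 9457 and P(10, 50) = 9850; 9633 is not s-gonal.
s = 12: P(12, 44) = 9504 and P(12, 45) = 9945; 9633 is not s-gonal.
Hits: s ∈ {8} → 1.

1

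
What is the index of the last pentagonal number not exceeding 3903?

51

Solve n(3n−1)/2 ≤ 3903 for integer n.
n = 51 gives 3876 ≤ 3903, while n = 52 gives 4030 > 3903; so the answer is index 51.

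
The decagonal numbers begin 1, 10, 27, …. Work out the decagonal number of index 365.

The 365th decagonal number is n(4n−3) with n = 365.
365·(4·365 − 3) = 365·1457 = 531805.

531805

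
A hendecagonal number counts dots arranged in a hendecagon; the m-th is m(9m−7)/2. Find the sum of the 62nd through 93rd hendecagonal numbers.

Σ i(9i−7)/2 = (9Σi² − 7Σi) / 2 over i = 62..93.
Σi = 4371 − 1891 = 2480 and Σi² = 272459 − 77531 = 194928.
(9·194928 − 7·2480) / 2 = 1736992/2 = 868496.

868496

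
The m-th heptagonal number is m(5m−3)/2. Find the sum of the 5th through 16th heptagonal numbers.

3476

Σ i(5i−3)/2 = (5Σi² − 3Σi) / 2 over i = 5..16.
Σi = 136 − 10 = 126 and Σi² = 1496 − 30 = 1466.
(5·1466 − 3·126) / 2 = 6952/2 = 3476.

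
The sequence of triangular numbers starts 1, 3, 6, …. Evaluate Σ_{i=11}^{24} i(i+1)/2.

Σ i(i+1)/2 = (Σi² + Σi) / 2 over i = 11..24.
Σi = 300 − 55 = 245 and Σi² = 4900 − 385 = 4515.
(1·4515 + 1·245) / 2 = 4760/2 = 2380.

2380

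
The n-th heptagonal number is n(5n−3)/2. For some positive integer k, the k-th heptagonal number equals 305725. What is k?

Set n(5n−3)/2 = 305725, giving 5n² − 3n − 611450 = 0.
So n = (3 + 3497) / 10 = 3500/10 = 350.
Check: 350·(5·350 − 3)/2 = 305725. ✓

350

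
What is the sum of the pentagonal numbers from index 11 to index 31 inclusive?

14826

Σ i(3i−1)/2 = (3Σi² − Σi) / 2 over i = 11..31.
Σi = 496 − 55 = 441 and Σi² = 10416 − 385 = 10031.
(3·10031 − 1·441) / 2 = 29652/2 = 14826.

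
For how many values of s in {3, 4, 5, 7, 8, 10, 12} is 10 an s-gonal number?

2

s = 3: P(3, 4) = 10. ✓
s = 4: P(4, 3) = 9 and P(4, 4) = 16; 10 is not s-gonal.
s = 5: P(5, 2) = 5 and P(5, 3) = 12; 10 is not s-gonal.
s = 7: P(7, 2) = 7 and P(7, 3) = 18; 10 is not s-gonal.
s = 8: P(8, 2) = 8 and P(8, 3) = 21; 10 is not s-gonal.
s = 10: P(10, 2) = 10. ✓
s = 12: P(12, 1) = 1 and P(12, 2) = 12; 10 is not s-gonal.
Hits: s ∈ {3, 10} → 2.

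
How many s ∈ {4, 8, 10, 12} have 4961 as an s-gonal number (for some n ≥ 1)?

s = 4: P(4, 70) = 4900 and P(4, 71) = 5041; 4961 is not s-gonal.
s = 8: P(8, 41) = 4961. ✓
s = 10: P(10, 35) = 4795 and P(10, 36) = 5076; 4961 is not s-gonal.
s = 12: P(12, 31) = 4681 and P(12, 32) = 4992; 4961 is not s-gonal.
Hits: s ∈ {8} → 1.

1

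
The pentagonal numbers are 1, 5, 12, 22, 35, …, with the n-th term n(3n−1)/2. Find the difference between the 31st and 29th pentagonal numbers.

31·(3·31 − 1)/2 = 1426 and 29·(3·29 − 1)/2 = 1247.
Difference: 1426 − 1247 = 179.

179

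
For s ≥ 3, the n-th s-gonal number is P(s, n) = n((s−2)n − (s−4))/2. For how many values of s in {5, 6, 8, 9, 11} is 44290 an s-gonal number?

1

s = 5: P(5, 172) = 44290. ✓
s = 6: P(6, 149) = 44253 and P(6, 150) = 44850; 44290 is not s-gonal.
s = 8: P(8, 121) = 43681 and P(8, 122) = 44408; 44290 is not s-gonal.
s = 9: P(9, 112) = 43624 and P(9, 113) = 44409; 44290 is not s-gonal.
s = 11: P(11, 99) = 43758 and P(11, 100) = 44650; 44290 is not s-gonal.
Hits: s ∈ {5} → 1.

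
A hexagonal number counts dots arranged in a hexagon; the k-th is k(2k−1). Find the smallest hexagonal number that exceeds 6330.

Solve n(2n−1) > 6330 for integer n.
The largest n with value ≤ 6330 is 56 (since 6216 ≤ 6330 < 6441), so the first above is n = 57, value 6441.

6441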